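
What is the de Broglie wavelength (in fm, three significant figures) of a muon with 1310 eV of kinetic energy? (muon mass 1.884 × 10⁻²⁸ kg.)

KE = 1310 eV = 2.099 × 10⁻¹⁶ J.
p = √(2mKE) = √(2 × 1.884 × 10⁻²⁸ × 2.099 × 10⁻¹⁶) = 2.812 × 10⁻²² kg·m/s.
λ = h/p = 6.626 × 10⁻³⁴ / 2.812 × 10⁻²² = 2.36 × 10⁻¹² m = 2360 fm.

λ = 2360 fm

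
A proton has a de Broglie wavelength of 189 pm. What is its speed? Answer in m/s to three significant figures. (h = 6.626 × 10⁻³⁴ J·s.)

v = 2100 m/s

p = h/λ = 6.626 × 10⁻³⁴ / 1.890 × 10⁻¹⁰ = 3.506 × 10⁻²⁴ kg·m/s.
v = p/m = 3.506 × 10⁻²⁴ / 1.673 × 10⁻²⁷ = 2.10 × 10³ m/s = 2100 m/s.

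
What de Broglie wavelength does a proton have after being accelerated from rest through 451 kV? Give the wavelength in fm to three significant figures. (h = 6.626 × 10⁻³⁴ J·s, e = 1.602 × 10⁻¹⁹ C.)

KE = eV = 1.602 × 10⁻¹⁹ × 4.510 × 10⁵ = 7.225 × 10⁻¹⁴ J.
p = √(2mKE) = √(2 × 1.673 × 10⁻²⁷ × 7.225 × 10⁻¹⁴) = 1.555 × 10⁻²⁰ kg·m/s.
λ = h/p = 6.626 × 10⁻³⁴ / 1.555 × 10⁻²⁰ = 4.26 × 10⁻¹⁴ m = 42.6 fm.

λ = 42.6 fm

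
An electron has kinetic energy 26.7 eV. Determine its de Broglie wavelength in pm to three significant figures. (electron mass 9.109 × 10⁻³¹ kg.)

λ = 237 pm

KE = 26.7 eV = 4.277 × 10⁻¹⁸ J.
p = √(2mKE) = √(2 × 9.109 × 10⁻³¹ × 4.277 × 10⁻¹⁸) = 2.791 × 10⁻²⁴ kg·m/s.
λ = h/p = 6.626 × 10⁻³⁴ / 2.791 × 10⁻²⁴ = 2.37 × 10⁻¹⁰ m = 237 pm.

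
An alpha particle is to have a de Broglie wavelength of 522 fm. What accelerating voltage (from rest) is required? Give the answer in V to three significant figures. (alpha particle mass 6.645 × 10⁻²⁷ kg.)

p = h/λ = 6.626 × 10⁻³⁴ / 5.220 × 10⁻¹³ = 1.269 × 10⁻²¹ kg·m/s.
KE = p²/(2m) = 1.212 × 10⁻¹⁶ J.
V = KE/2e = 1.212 × 10⁻¹⁶ / (2 × 1.602 × 10⁻¹⁹) = 378 V.

V = 378 V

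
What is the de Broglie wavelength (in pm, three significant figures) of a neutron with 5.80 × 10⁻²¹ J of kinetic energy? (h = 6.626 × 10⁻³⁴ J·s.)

p = √(2mKE) = √(2 × 1.675 × 10⁻²⁷ × 5.800 × 10⁻²¹) = 4.408 × 10⁻²⁴ kg·m/s.
λ = h/p = 6.626 × 10⁻³⁴ / 4.408 × 10⁻²⁴ = 1.50 × 10⁻¹⁰ m = 150 pm.

λ = 150 pm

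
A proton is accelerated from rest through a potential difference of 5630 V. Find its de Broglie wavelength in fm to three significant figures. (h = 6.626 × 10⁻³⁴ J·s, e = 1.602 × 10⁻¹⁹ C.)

KE = eV = 1.602 × 10⁻¹⁹ × 5630 = 9.019 × 10⁻¹⁶ J.
p = √(2mKE) = √(2 × 1.673 × 10⁻²⁷ × 9.019 × 10⁻¹⁶) = 1.737 × 10⁻²¹ kg·m/s.
λ = h/p = 6.626 × 10⁻³⁴ / 1.737 × 10⁻²¹ = 3.81 × 10⁻¹³ m = 381 fm.

λ = 381 fm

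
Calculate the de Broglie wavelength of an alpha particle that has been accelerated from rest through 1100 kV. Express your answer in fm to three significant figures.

λ = 9.68 fm

KE = 2eV = 2 × 1.602 × 10⁻¹⁹ × 1.100 × 10⁶ = 3.524 × 10⁻¹³ J.
p = √(2mKE) = √(2 × 6.645 × 10⁻²⁷ × 3.524 × 10⁻¹³) = 6.844 × 10⁻²⁰ kg·m/s.
λ = h/p = 6.626 × 10⁻³⁴ / 6.844 × 10⁻²⁰ = 9.68 × 10⁻¹⁵ m = 9.68 fm.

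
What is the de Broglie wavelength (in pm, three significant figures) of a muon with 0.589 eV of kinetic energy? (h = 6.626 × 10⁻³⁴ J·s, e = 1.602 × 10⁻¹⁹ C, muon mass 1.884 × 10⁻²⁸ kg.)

KE = 0.589 eV = 9.436 × 10⁻²⁰ J.
p = √(2mKE) = √(2 × 1.884 × 10⁻²⁸ × 9.436 × 10⁻²⁰) = 5.963 × 10⁻²⁴ kg·m/s.
λ = h/p = 6.626 × 10⁻³⁴ / 5.963 × 10⁻²⁴ = 1.11 × 10⁻¹⁰ m = 111 pm.

λ = 111 pm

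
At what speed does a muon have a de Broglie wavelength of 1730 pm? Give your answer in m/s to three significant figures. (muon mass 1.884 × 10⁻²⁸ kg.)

v = 2030 m/s

p = h/λ = 6.626 × 10⁻³⁴ / 1.730 × 10⁻⁹ = 3.830 × 10⁻²⁵ kg·m/s.
v = p/m = 3.830 × 10⁻²⁵ / 1.884 × 10⁻²⁸ = 2.03 × 10³ m/s = 2030 m/s.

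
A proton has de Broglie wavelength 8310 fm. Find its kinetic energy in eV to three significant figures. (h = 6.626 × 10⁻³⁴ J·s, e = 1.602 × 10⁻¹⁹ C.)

KE = 11.9 eV

p = h/λ = 6.626 × 10⁻³⁴ / 8.310 × 10⁻¹² = 7.974 × 10⁻²³ kg·m/s.
KE = p²/(2m) = (7.974 × 10⁻²³)² / (2 × 1.673 × 10⁻²⁷) = 1.900 × 10⁻¹⁸ J = 11.9 eV.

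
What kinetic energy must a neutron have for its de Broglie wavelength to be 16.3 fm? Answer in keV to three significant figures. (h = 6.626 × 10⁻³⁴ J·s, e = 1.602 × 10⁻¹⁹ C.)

p = h/λ = 6.626 × 10⁻³⁴ / 1.630 × 10⁻¹⁴ = 4.065 × 10⁻²⁰ kg·m/s.
KE = p²/(2m) = (4.065 × 10⁻²⁰)² / (2 × 1.675 × 10⁻²⁷) = 4.933 × 10⁻¹³ J = 3080 keV.

KE = 3080 keV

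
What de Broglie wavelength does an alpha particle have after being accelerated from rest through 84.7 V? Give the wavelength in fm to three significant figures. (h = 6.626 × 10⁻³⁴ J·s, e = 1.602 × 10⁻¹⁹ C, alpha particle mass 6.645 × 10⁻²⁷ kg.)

KE = 2eV = 2 × 1.602 × 10⁻¹⁹ × 84.70 = 2.714 × 10⁻¹⁷ J.
p = √(2mKE) = √(2 × 6.645 × 10⁻²⁷ × 2.714 × 10⁻¹⁷) = 6.006 × 10⁻²² kg·m/s.
λ = h/p = 6.626 × 10⁻³⁴ / 6.006 × 10⁻²² = 1.10 × 10⁻¹² m = 1100 fm.

λ = 1100 fm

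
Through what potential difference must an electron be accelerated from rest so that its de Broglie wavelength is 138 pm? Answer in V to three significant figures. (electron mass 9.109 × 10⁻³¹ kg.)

p = h/λ = 6.626 × 10⁻³⁴ / 1.380 × 10⁻¹⁰ = 4.801 × 10⁻²⁴ kg·m/s.
KE = p²/(2m) = 1.265 × 10⁻¹⁷ J.
V = KE/e = 1.265 × 10⁻¹⁷ / (1.602 × 10⁻¹⁹) = 79.0 V.

V = 79.0 V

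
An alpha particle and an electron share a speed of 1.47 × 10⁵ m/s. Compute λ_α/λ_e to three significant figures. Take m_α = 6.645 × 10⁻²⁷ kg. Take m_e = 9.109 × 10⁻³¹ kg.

λ_α/λ_e = 1.37 × 10⁻⁴

At fixed v, p = mv so λ = h/(mv) ∝ 1/m.
λ_α/λ_e = m_e/m_α = 9.109 × 10⁻³¹/6.645 × 10⁻²⁷ = 1.37 × 10⁻⁴.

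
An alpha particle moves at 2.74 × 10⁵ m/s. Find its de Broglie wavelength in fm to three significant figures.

p = mv = 6.645 × 10⁻²⁷ × 2.74 × 10⁵ = 1.821 × 10⁻²¹ kg·m/s.
λ = h/p = 6.626 × 10⁻³⁴ / 1.821 × 10⁻²¹ = 3.64 × 10⁻¹³ m = 364 fm.

λ = 364 fm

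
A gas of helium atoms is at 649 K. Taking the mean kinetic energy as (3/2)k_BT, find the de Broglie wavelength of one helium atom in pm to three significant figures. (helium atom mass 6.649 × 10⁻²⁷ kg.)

KE = (3/2)k_BT = 1.5 × 1.381 × 10⁻²³ × 649 = 1.344 × 10⁻²⁰ J.
p = √(2mKE) = √(2 × 6.649 × 10⁻²⁷ × 1.344 × 10⁻²⁰) = 1.337 × 10⁻²³ kg·m/s.
λ = h/p = 4.96 × 10⁻¹¹ m = 49.6 pm.

λ = 49.6 pm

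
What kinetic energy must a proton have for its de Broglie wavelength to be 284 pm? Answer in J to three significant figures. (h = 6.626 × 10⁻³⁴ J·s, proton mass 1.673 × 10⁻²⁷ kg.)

p = h/λ = 6.626 × 10⁻³⁴ / 2.840 × 10⁻¹⁰ = 2.333 × 10⁻²⁴ kg·m/s.
KE = p²/(2m) = (2.333 × 10⁻²⁴)² / (2 × 1.673 × 10⁻²⁷) = 1.627 × 10⁻²¹ J = 1.63 × 10⁻²¹ J.

KE = 1.63 × 10⁻²¹ J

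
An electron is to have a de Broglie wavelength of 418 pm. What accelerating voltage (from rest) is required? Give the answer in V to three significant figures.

p = h/λ = 6.626 × 10⁻³⁴ / 4.180 × 10⁻¹⁰ = 1.585 × 10⁻²⁴ kg·m/s.
KE = p²/(2m) = 1.379 × 10⁻¹⁸ J.
V = KE/e = 1.379 × 10⁻¹⁸ / (1.602 × 10⁻¹⁹) = 8.61 V.

V = 8.61 V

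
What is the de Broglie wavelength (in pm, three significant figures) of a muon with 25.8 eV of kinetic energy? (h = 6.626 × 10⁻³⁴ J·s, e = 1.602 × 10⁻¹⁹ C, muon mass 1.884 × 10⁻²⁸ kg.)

λ = 16.8 pm

KE = 25.8 eV = 4.133 × 10⁻¹⁸ J.
p = √(2mKE) = √(2 × 1.884 × 10⁻²⁸ × 4.133 × 10⁻¹⁸) = 3.946 × 10⁻²³ kg·m/s.
λ = h/p = 6.626 × 10⁻³⁴ / 3.946 × 10⁻²³ = 1.68 × 10⁻¹¹ m = 16.8 pm.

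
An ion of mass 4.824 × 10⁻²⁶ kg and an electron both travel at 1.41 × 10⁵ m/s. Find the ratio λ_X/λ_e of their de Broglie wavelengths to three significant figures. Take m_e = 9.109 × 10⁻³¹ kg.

At fixed v, p = mv so λ = h/(mv) ∝ 1/m.
λ_X/λ_e = m_e/m_X = 9.109 × 10⁻³¹/4.824 × 10⁻²⁶ = 1.89 × 10⁻⁵.

λ_X/λ_e = 1.89 × 10⁻⁵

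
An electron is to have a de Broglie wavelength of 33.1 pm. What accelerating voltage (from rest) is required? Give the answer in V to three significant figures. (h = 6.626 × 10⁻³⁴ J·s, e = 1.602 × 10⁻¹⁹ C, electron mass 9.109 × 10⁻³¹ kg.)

V = 1370 V

p = h/λ = 6.626 × 10⁻³⁴ / 3.310 × 10⁻¹¹ = 2.002 × 10⁻²³ kg·m/s.
KE = p²/(2m) = 2.200 × 10⁻¹⁶ J.
V = KE/e = 2.200 × 10⁻¹⁶ / (1.602 × 10⁻¹⁹) = 1370 V.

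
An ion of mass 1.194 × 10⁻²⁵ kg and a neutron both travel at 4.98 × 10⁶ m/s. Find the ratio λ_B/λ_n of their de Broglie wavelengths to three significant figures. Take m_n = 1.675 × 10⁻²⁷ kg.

λ_B/λ_n = 0.0140

At fixed v, p = mv so λ = h/(mv) ∝ 1/m.
λ_B/λ_n = m_n/m_B = 1.675 × 10⁻²⁷/1.194 × 10⁻²⁵ = 0.0140.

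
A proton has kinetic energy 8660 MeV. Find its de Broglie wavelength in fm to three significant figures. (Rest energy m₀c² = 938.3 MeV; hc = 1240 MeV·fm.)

Total energy E = KE + m₀c² = 8660 + 938.3 = 9598.3 MeV.
(pc)² = E² − (m₀c²)² = (9598.3)² − (938.3)² = 9.125 × 10⁷ MeV², so pc = 9552 MeV.
λ = hc/(pc) = 1240 MeV·fm / 9552 MeV = 0.130 fm.

λ = 0.130 fm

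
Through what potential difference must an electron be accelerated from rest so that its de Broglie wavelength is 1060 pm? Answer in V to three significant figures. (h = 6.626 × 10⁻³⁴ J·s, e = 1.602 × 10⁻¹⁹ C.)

p = h/λ = 6.626 × 10⁻³⁴ / 1.060 × 10⁻⁹ = 6.251 × 10⁻²⁵ kg·m/s.
KE = p²/(2m) = 2.145 × 10⁻¹⁹ J.
V = KE/e = 2.145 × 10⁻¹⁹ / (1.602 × 10⁻¹⁹) = 1.34 V.

V = 1.34 V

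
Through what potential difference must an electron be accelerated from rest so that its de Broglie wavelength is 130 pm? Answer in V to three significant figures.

p = h/λ = 6.626 × 10⁻³⁴ / 1.300 × 10⁻¹⁰ = 5.097 × 10⁻²⁴ kg·m/s.
KE = p²/(2m) = 1.426 × 10⁻¹⁷ J.
V = KE/e = 1.426 × 10⁻¹⁷ / (1.602 × 10⁻¹⁹) = 89.0 V.

V = 89.0 V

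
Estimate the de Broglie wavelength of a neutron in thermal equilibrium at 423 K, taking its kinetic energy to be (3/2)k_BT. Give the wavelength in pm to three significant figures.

KE = (3/2)k_BT = 1.5 × 1.381 × 10⁻²³ × 423 = 8.762 × 10⁻²¹ J.
p = √(2mKE) = √(2 × 1.675 × 10⁻²⁷ × 8.762 × 10⁻²¹) = 5.418 × 10⁻²⁴ kg·m/s.
λ = h/p = 1.22 × 10⁻¹⁰ m = 122 pm.

λ = 122 pm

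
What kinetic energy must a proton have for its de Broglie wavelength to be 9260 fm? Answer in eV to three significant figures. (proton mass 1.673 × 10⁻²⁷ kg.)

p = h/λ = 6.626 × 10⁻³⁴ / 9.260 × 10⁻¹² = 7.156 × 10⁻²³ kg·m/s.
KE = p²/(2m) = (7.156 × 10⁻²³)² / (2 × 1.673 × 10⁻²⁷) = 1.530 × 10⁻¹⁸ J = 9.55 eV.

KE = 9.55 eV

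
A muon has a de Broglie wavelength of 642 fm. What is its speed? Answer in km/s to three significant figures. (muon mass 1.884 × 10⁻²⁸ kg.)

v = 5480 km/s

p = h/λ = 6.626 × 10⁻³⁴ / 6.420 × 10⁻¹³ = 1.032 × 10⁻²¹ kg·m/s.
v = p/m = 1.032 × 10⁻²¹ / 1.884 × 10⁻²⁸ = 5.48 × 10⁶ m/s = 5480 km/s.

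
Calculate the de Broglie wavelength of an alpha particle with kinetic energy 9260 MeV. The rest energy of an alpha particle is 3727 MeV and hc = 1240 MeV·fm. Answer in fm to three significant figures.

Total energy E = KE + m₀c² = 9260 + 3727 = 12987 MeV.
(pc)² = E² − (m₀c²)² = (12987)² − (3727)² = 1.548 × 10⁸ MeV², so pc = 1.244 × 10⁴ MeV.
λ = hc/(pc) = 1240 MeV·fm / 1.244 × 10⁴ MeV = 0.0997 fm.

λ = 0.0997 fm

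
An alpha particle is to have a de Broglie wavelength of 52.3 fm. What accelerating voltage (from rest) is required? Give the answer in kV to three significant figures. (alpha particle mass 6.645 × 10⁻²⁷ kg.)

V = 37.7 kV

p = h/λ = 6.626 × 10⁻³⁴ / 5.230 × 10⁻¹⁴ = 1.267 × 10⁻²⁰ kg·m/s.
KE = p²/(2m) = 1.208 × 10⁻¹⁴ J.
V = KE/2e = 1.208 × 10⁻¹⁴ / (2 × 1.602 × 10⁻¹⁹) = 37.7 kV.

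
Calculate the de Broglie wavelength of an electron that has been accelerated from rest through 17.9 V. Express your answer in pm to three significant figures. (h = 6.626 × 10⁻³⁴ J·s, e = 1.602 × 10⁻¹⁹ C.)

KE = eV = 1.602 × 10⁻¹⁹ × 17.90 = 2.868 × 10⁻¹⁸ J.
p = √(2mKE) = √(2 × 9.109 × 10⁻³¹ × 2.868 × 10⁻¹⁸) = 2.286 × 10⁻²⁴ kg·m/s.
λ = h/p = 6.626 × 10⁻³⁴ / 2.286 × 10⁻²⁴ = 2.90 × 10⁻¹⁰ m = 290 pm.

λ = 290 pm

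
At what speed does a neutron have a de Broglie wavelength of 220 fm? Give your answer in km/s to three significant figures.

p = h/λ = 6.626 × 10⁻³⁴ / 2.200 × 10⁻¹³ = 3.012 × 10⁻²¹ kg·m/s.
v = p/m = 3.012 × 10⁻²¹ / 1.675 × 10⁻²⁷ = 1.80 × 10⁶ m/s = 1800 km/s.

v = 1800 km/s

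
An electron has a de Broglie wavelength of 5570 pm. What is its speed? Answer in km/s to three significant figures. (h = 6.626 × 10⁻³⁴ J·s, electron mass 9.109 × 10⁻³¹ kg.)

v = 131 km/s

p = h/λ = 6.626 × 10⁻³⁴ / 5.570 × 10⁻⁹ = 1.190 × 10⁻²⁵ kg·m/s.
v = p/m = 1.190 × 10⁻²⁵ / 9.109 × 10⁻³¹ = 1.31 × 10⁵ m/s = 131 km/s.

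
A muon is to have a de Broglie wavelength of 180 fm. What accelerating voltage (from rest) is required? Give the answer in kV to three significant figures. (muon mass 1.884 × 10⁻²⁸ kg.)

V = 224 kV

p = h/λ = 6.626 × 10⁻³⁴ / 1.800 × 10⁻¹³ = 3.681 × 10⁻²¹ kg·m/s.
KE = p²/(2m) = 3.596 × 10⁻¹⁴ J.
V = KE/e = 3.596 × 10⁻¹⁴ / (1.602 × 10⁻¹⁹) = 224 kV.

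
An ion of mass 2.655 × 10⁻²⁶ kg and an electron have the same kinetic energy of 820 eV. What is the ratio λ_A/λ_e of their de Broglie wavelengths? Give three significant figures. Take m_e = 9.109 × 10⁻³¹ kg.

At fixed KE, p = √(2mKE) so λ = h/p ∝ 1/√m.
λ_A/λ_e = √(m_e/m_A) = √(9.109 × 10⁻³¹/2.655 × 10⁻²⁶) = √(3.431 × 10⁻⁵) = 5.86 × 10⁻³.

λ_A/λ_e = 5.86 × 10⁻³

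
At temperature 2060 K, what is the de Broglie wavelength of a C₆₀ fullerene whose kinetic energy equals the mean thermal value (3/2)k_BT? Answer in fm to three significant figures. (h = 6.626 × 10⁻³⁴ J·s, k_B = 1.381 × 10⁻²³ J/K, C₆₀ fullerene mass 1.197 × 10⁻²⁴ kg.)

λ = 2070 fm

KE = (3/2)k_BT = 1.5 × 1.381 × 10⁻²³ × 2060 = 4.267 × 10⁻²⁰ J.
p = √(2mKE) = √(2 × 1.197 × 10⁻²⁴ × 4.267 × 10⁻²⁰) = 3.196 × 10⁻²² kg·m/s.
λ = h/p = 2.07 × 10⁻¹² m = 2070 fm.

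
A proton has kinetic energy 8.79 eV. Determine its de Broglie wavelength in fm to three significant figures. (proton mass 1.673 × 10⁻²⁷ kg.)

KE = 8.79 eV = 1.408 × 10⁻¹⁸ J.
p = √(2mKE) = √(2 × 1.673 × 10⁻²⁷ × 1.408 × 10⁻¹⁸) = 6.864 × 10⁻²³ kg·m/s.
λ = h/p = 6.626 × 10⁻³⁴ / 6.864 × 10⁻²³ = 9.65 × 10⁻¹² m = 9650 fm.

λ = 9650 fm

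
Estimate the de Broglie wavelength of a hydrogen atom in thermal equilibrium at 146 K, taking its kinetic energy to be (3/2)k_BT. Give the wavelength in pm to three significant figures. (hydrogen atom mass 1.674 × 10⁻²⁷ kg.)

λ = 208 pm

KE = (3/2)k_BT = 1.5 × 1.381 × 10⁻²³ × 146 = 3.024 × 10⁻²¹ J.
p = √(2mKE) = √(2 × 1.674 × 10⁻²⁷ × 3.024 × 10⁻²¹) = 3.182 × 10⁻²⁴ kg·m/s.
λ = h/p = 2.08 × 10⁻¹⁰ m = 208 pm.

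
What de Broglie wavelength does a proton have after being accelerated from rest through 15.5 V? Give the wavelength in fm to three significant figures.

KE = eV = 1.602 × 10⁻¹⁹ × 15.50 = 2.483 × 10⁻¹⁸ J.
p = √(2mKE) = √(2 × 1.673 × 10⁻²⁷ × 2.483 × 10⁻¹⁸) = 9.115 × 10⁻²³ kg·m/s.
λ = h/p = 6.626 × 10⁻³⁴ / 9.115 × 10⁻²³ = 7.27 × 10⁻¹² m = 7270 fm.

λ = 7270 fm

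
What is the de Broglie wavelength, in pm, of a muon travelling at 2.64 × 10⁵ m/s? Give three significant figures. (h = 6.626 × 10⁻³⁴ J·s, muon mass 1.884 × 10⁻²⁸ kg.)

p = mv = 1.884 × 10⁻²⁸ × 2.64 × 10⁵ = 4.974 × 10⁻²³ kg·m/s.
λ = h/p = 6.626 × 10⁻³⁴ / 4.974 × 10⁻²³ = 1.33 × 10⁻¹¹ m = 13.3 pm.

λ = 13.3 pm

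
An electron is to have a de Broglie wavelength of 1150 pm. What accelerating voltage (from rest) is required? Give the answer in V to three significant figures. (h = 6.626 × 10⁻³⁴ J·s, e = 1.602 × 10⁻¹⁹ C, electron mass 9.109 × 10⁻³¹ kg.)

p = h/λ = 6.626 × 10⁻³⁴ / 1.150 × 10⁻⁹ = 5.762 × 10⁻²⁵ kg·m/s.
KE = p²/(2m) = 1.822 × 10⁻¹⁹ J.
V = KE/e = 1.822 × 10⁻¹⁹ / (1.602 × 10⁻¹⁹) = 1.14 V.

V = 1.14 V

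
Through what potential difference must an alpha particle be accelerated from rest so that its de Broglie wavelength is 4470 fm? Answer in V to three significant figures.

V = 5.16 V

p = h/λ = 6.626 × 10⁻³⁴ / 4.470 × 10⁻¹² = 1.482 × 10⁻²² kg·m/s.
KE = p²/(2m) = 1.653 × 10⁻¹⁸ J.
V = KE/2e = 1.653 × 10⁻¹⁸ / (2 × 1.602 × 10⁻¹⁹) = 5.16 V.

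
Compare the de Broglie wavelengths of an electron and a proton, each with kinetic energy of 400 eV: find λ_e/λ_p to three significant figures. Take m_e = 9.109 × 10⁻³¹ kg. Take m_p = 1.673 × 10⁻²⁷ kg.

λ_e/λ_p = 42.9

At fixed KE, p = √(2mKE) so λ = h/p ∝ 1/√m.
λ_e/λ_p = √(m_p/m_e) = √(1.673 × 10⁻²⁷/9.109 × 10⁻³¹) = √(1837) = 42.9.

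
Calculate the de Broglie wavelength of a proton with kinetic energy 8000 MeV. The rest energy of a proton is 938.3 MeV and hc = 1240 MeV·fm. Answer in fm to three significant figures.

Total energy E = KE + m₀c² = 8000 + 938.3 = 8938.3 MeV.
(pc)² = E² − (m₀c²)² = (8938.3)² − (938.3)² = 7.901 × 10⁷ MeV², so pc = 8889 MeV.
λ = hc/(pc) = 1240 MeV·fm / 8889 MeV = 0.139 fm.

λ = 0.139 fm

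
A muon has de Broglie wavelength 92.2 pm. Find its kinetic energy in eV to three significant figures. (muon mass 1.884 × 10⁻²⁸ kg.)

KE = 0.856 eV

p = h/λ = 6.626 × 10⁻³⁴ / 9.220 × 10⁻¹¹ = 7.187 × 10⁻²⁴ kg·m/s.
KE = p²/(2m) = (7.187 × 10⁻²⁴)² / (2 × 1.884 × 10⁻²⁸) = 1.371 × 10⁻¹⁹ J = 0.856 eV.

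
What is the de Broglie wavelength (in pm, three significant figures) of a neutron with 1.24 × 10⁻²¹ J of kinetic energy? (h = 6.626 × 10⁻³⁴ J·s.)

λ = 325 pm

p = √(2mKE) = √(2 × 1.675 × 10⁻²⁷ × 1.240 × 10⁻²¹) = 2.038 × 10⁻²⁴ kg·m/s.
λ = h/p = 6.626 × 10⁻³⁴ / 2.038 × 10⁻²⁴ = 3.25 × 10⁻¹⁰ m = 325 pm.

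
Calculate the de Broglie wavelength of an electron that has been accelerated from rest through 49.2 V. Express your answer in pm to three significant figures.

KE = eV = 1.602 × 10⁻¹⁹ × 49.20 = 7.882 × 10⁻¹⁸ J.
p = √(2mKE) = √(2 × 9.109 × 10⁻³¹ × 7.882 × 10⁻¹⁸) = 3.789 × 10⁻²⁴ kg·m/s.
λ = h/p = 6.626 × 10⁻³⁴ / 3.789 × 10⁻²⁴ = 1.75 × 10⁻¹⁰ m = 175 pm.

λ = 175 pm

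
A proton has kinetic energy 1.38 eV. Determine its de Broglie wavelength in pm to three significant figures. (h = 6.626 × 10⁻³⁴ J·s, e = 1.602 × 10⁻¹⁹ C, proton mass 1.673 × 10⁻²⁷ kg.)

λ = 24.4 pm

KE = 1.38 eV = 2.211 × 10⁻¹⁹ J.
p = √(2mKE) = √(2 × 1.673 × 10⁻²⁷ × 2.211 × 10⁻¹⁹) = 2.720 × 10⁻²³ kg·m/s.
λ = h/p = 6.626 × 10⁻³⁴ / 2.720 × 10⁻²³ = 2.44 × 10⁻¹¹ m = 24.4 pm.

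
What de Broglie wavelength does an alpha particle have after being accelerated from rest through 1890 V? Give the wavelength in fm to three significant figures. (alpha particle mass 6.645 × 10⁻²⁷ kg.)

KE = 2eV = 2 × 1.602 × 10⁻¹⁹ × 1890 = 6.056 × 10⁻¹⁶ J.
p = √(2mKE) = √(2 × 6.645 × 10⁻²⁷ × 6.056 × 10⁻¹⁶) = 2.837 × 10⁻²¹ kg·m/s.
λ = h/p = 6.626 × 10⁻³⁴ / 2.837 × 10⁻²¹ = 2.34 × 10⁻¹³ m = 234 fm.

λ = 234 fm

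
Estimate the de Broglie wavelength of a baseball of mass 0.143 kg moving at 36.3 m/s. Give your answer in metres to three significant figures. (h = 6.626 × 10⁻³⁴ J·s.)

p = mv = 0.143 × 36.3 = 5.191 kg·m/s.
λ = h/p = 6.626 × 10⁻³⁴ / 5.191 = 1.28 × 10⁻³⁴ m.

λ = 1.28 × 10⁻³⁴ m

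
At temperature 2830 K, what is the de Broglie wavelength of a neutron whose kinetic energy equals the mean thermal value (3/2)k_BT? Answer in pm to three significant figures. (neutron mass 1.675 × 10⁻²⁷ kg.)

λ = 47.3 pm

KE = (3/2)k_BT = 1.5 × 1.381 × 10⁻²³ × 2830 = 5.862 × 10⁻²⁰ J.
p = √(2mKE) = √(2 × 1.675 × 10⁻²⁷ × 5.862 × 10⁻²⁰) = 1.401 × 10⁻²³ kg·m/s.
λ = h/p = 4.73 × 10⁻¹¹ m = 47.3 pm.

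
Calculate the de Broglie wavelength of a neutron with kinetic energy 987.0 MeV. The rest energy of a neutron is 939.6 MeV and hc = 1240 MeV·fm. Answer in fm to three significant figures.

λ = 0.737 fm

Total energy E = KE + m₀c² = 987.0 + 939.6 = 1926.6 MeV.
(pc)² = E² − (m₀c²)² = (1926.6)² − (939.6)² = 2.829 × 10⁶ MeV², so pc = 1682 MeV.
λ = hc/(pc) = 1240 MeV·fm / 1682 MeV = 0.737 fm.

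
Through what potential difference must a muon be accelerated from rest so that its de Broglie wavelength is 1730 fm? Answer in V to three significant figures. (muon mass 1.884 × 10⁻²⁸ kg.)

V = 2430 V

p = h/λ = 6.626 × 10⁻³⁴ / 1.730 × 10⁻¹² = 3.830 × 10⁻²² kg·m/s.
KE = p²/(2m) = 3.893 × 10⁻¹⁶ J.
V = KE/e = 3.893 × 10⁻¹⁶ / (1.602 × 10⁻¹⁹) = 2430 V.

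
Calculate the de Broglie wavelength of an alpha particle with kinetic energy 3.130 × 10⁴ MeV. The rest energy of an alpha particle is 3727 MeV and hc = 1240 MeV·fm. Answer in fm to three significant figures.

Total energy E = KE + m₀c² = 3.130 × 10⁴ + 3727 = 35027 MeV.
(pc)² = E² − (m₀c²)² = (35027)² − (3727)² = 1.213 × 10⁹ MeV², so pc = 3.483 × 10⁴ MeV.
λ = hc/(pc) = 1240 MeV·fm / 3.483 × 10⁴ MeV = 0.0356 fm.

λ = 0.0356 fm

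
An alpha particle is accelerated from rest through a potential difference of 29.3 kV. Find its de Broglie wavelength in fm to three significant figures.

λ = 59.3 fm

KE = 2eV = 2 × 1.602 × 10⁻¹⁹ × 2.930 × 10⁴ = 9.388 × 10⁻¹⁵ J.
p = √(2mKE) = √(2 × 6.645 × 10⁻²⁷ × 9.388 × 10⁻¹⁵) = 1.117 × 10⁻²⁰ kg·m/s.
λ = h/p = 6.626 × 10⁻³⁴ / 1.117 × 10⁻²⁰ = 5.93 × 10⁻¹⁴ m = 59.3 fm.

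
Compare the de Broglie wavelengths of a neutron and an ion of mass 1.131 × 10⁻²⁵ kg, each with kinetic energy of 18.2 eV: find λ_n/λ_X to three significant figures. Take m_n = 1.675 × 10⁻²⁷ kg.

At fixed KE, p = √(2mKE) so λ = h/p ∝ 1/√m.
λ_n/λ_X = √(m_X/m_n) = √(1.131 × 10⁻²⁵/1.675 × 10⁻²⁷) = √(67.52) = 8.22.

λ_n/λ_X = 8.22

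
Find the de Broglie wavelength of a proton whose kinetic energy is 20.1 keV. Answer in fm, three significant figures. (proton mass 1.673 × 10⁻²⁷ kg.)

λ = 202 fm

KE = 20.1 keV = 3.220 × 10⁻¹⁵ J.
p = √(2mKE) = √(2 × 1.673 × 10⁻²⁷ × 3.220 × 10⁻¹⁵) = 3.282 × 10⁻²¹ kg·m/s.
λ = h/p = 6.626 × 10⁻³⁴ / 3.282 × 10⁻²¹ = 2.02 × 10⁻¹³ m = 202 fm.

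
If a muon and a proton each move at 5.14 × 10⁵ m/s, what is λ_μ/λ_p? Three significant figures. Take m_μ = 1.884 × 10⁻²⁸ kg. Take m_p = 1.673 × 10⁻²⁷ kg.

λ_μ/λ_p = 8.88

At fixed v, p = mv so λ = h/(mv) ∝ 1/m.
λ_μ/λ_p = m_p/m_μ = 1.673 × 10⁻²⁷/1.884 × 10⁻²⁸ = 8.88.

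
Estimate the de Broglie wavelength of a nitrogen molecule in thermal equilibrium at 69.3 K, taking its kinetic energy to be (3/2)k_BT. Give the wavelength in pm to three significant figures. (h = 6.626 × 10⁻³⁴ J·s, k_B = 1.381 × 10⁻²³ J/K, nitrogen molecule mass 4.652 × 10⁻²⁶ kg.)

λ = 57.3 pm

KE = (3/2)k_BT = 1.5 × 1.381 × 10⁻²³ × 69.3 = 1.436 × 10⁻²¹ J.
p = √(2mKE) = √(2 × 4.652 × 10⁻²⁶ × 1.436 × 10⁻²¹) = 1.156 × 10⁻²³ kg·m/s.
λ = h/p = 5.73 × 10⁻¹¹ m = 57.3 pm.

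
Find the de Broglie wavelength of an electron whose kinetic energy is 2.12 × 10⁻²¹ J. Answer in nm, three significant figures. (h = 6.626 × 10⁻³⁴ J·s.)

λ = 10.7 nm

p = √(2mKE) = √(2 × 9.109 × 10⁻³¹ × 2.120 × 10⁻²¹) = 6.215 × 10⁻²⁶ kg·m/s.
λ = h/p = 6.626 × 10⁻³⁴ / 6.215 × 10⁻²⁶ = 1.07 × 10⁻⁸ m = 10.7 nm.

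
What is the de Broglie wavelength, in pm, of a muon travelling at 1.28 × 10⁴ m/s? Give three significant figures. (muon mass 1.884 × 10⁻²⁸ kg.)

p = mv = 1.884 × 10⁻²⁸ × 1.28 × 10⁴ = 2.412 × 10⁻²⁴ kg·m/s.
λ = h/p = 6.626 × 10⁻³⁴ / 2.412 × 10⁻²⁴ = 2.75 × 10⁻¹⁰ m = 275 pm.

λ = 275 pm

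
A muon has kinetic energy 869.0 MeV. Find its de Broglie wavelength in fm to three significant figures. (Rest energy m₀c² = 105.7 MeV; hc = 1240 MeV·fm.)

λ = 1.28 fm

Total energy E = KE + m₀c² = 869.0 + 105.7 = 974.7 MeV.
(pc)² = E² − (m₀c²)² = (974.7)² − (105.7)² = 9.389 × 10⁵ MeV², so pc = 969.0 MeV.
λ = hc/(pc) = 1240 MeV·fm / 969.0 MeV = 1.28 fm.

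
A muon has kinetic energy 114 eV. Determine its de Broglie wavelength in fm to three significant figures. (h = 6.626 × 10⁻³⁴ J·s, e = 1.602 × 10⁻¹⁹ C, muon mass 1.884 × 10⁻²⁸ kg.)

λ = 7990 fm

KE = 114 eV = 1.826 × 10⁻¹⁷ J.
p = √(2mKE) = √(2 × 1.884 × 10⁻²⁸ × 1.826 × 10⁻¹⁷) = 8.295 × 10⁻²³ kg·m/s.
λ = h/p = 6.626 × 10⁻³⁴ / 8.295 × 10⁻²³ = 7.99 × 10⁻¹² m = 7990 fm.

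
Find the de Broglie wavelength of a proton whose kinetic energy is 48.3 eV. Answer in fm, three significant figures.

λ = 4120 fm

KE = 48.3 eV = 7.738 × 10⁻¹⁸ J.
p = √(2mKE) = √(2 × 1.673 × 10⁻²⁷ × 7.738 × 10⁻¹⁸) = 1.609 × 10⁻²² kg·m/s.
λ = h/p = 6.626 × 10⁻³⁴ / 1.609 × 10⁻²² = 4.12 × 10⁻¹² m = 4120 fm.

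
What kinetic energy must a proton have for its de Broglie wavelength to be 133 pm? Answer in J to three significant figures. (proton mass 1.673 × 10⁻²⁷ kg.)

KE = 7.42 × 10⁻²¹ J

p = h/λ = 6.626 × 10⁻³⁴ / 1.330 × 10⁻¹⁰ = 4.982 × 10⁻²⁴ kg·m/s.
KE = p²/(2m) = (4.982 × 10⁻²⁴)² / (2 × 1.673 × 10⁻²⁷) = 7.418 × 10⁻²¹ J = 7.42 × 10⁻²¹ J.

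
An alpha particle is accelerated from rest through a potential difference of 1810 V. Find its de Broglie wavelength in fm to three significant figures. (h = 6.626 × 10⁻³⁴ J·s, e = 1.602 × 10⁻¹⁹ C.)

λ = 239 fm

KE = 2eV = 2 × 1.602 × 10⁻¹⁹ × 1810 = 5.799 × 10⁻¹⁶ J.
p = √(2mKE) = √(2 × 6.645 × 10⁻²⁷ × 5.799 × 10⁻¹⁶) = 2.776 × 10⁻²¹ kg·m/s.
λ = h/p = 6.626 × 10⁻³⁴ / 2.776 × 10⁻²¹ = 2.39 × 10⁻¹³ m = 239 fm.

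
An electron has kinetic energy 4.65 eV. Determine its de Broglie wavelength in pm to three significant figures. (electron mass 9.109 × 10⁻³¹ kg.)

KE = 4.65 eV = 7.449 × 10⁻¹⁹ J.
p = √(2mKE) = √(2 × 9.109 × 10⁻³¹ × 7.449 × 10⁻¹⁹) = 1.165 × 10⁻²⁴ kg·m/s.
λ = h/p = 6.626 × 10⁻³⁴ / 1.165 × 10⁻²⁴ = 5.69 × 10⁻¹⁰ m = 569 pm.

λ = 569 pm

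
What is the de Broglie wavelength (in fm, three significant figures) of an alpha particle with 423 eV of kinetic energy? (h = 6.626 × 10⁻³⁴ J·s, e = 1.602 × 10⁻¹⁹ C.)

λ = 698 fm

KE = 423 eV = 6.776 × 10⁻¹⁷ J.
p = √(2mKE) = √(2 × 6.645 × 10⁻²⁷ × 6.776 × 10⁻¹⁷) = 9.490 × 10⁻²² kg·m/s.
λ = h/p = 6.626 × 10⁻³⁴ / 9.490 × 10⁻²² = 6.98 × 10⁻¹³ m = 698 fm.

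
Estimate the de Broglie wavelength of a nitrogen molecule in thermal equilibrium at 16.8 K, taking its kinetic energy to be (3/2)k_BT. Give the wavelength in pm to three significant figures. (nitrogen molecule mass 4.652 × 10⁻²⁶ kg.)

λ = 116 pm

KE = (3/2)k_BT = 1.5 × 1.381 × 10⁻²³ × 16.8 = 3.480 × 10⁻²² J.
p = √(2mKE) = √(2 × 4.652 × 10⁻²⁶ × 3.480 × 10⁻²²) = 5.690 × 10⁻²⁴ kg·m/s.
λ = h/p = 1.16 × 10⁻¹⁰ m = 116 pm.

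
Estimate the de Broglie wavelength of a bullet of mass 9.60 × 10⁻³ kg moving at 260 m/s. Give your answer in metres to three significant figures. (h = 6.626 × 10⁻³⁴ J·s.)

p = mv = 9.60 × 10⁻³ × 260 = 2.496 kg·m/s.
λ = h/p = 6.626 × 10⁻³⁴ / 2.496 = 2.65 × 10⁻³⁴ m.

λ = 2.65 × 10⁻³⁴ m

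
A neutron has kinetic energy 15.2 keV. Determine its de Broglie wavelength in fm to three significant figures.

KE = 15.2 keV = 2.435 × 10⁻¹⁵ J.
p = √(2mKE) = √(2 × 1.675 × 10⁻²⁷ × 2.435 × 10⁻¹⁵) = 2.856 × 10⁻²¹ kg·m/s.
λ = h/p = 6.626 × 10⁻³⁴ / 2.856 × 10⁻²¹ = 2.32 × 10⁻¹³ m = 232 fm.

λ = 232 fm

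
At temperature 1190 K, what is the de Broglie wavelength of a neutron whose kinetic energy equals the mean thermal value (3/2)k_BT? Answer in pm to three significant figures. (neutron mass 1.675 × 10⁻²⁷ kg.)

λ = 72.9 pm

KE = (3/2)k_BT = 1.5 × 1.381 × 10⁻²³ × 1190 = 2.465 × 10⁻²⁰ J.
p = √(2mKE) = √(2 × 1.675 × 10⁻²⁷ × 2.465 × 10⁻²⁰) = 9.087 × 10⁻²⁴ kg·m/s.
λ = h/p = 7.29 × 10⁻¹¹ m = 72.9 pm.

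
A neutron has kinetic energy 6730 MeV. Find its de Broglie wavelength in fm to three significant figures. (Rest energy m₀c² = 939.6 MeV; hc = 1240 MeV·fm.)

Total energy E = KE + m₀c² = 6730 + 939.6 = 7669.6 MeV.
(pc)² = E² − (m₀c²)² = (7669.6)² − (939.6)² = 5.794 × 10⁷ MeV², so pc = 7612 MeV.
λ = hc/(pc) = 1240 MeV·fm / 7612 MeV = 0.163 fm.

λ = 0.163 fm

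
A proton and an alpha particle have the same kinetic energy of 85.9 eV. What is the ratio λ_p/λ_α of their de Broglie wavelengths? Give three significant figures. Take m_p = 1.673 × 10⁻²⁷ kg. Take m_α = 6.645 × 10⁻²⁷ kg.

λ_p/λ_α = 1.99

At fixed KE, p = √(2mKE) so λ = h/p ∝ 1/√m.
λ_p/λ_α = √(m_α/m_p) = √(6.645 × 10⁻²⁷/1.673 × 10⁻²⁷) = √(3.972) = 1.99.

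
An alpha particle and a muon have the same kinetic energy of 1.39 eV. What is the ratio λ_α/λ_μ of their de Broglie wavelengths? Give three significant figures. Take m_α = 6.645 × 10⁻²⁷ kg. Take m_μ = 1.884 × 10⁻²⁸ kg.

At fixed KE, p = √(2mKE) so λ = h/p ∝ 1/√m.
λ_α/λ_μ = √(m_μ/m_α) = √(1.884 × 10⁻²⁸/6.645 × 10⁻²⁷) = √(0.02835) = 0.168.

λ_α/λ_μ = 0.168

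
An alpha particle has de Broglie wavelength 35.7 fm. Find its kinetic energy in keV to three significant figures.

p = h/λ = 6.626 × 10⁻³⁴ / 3.570 × 10⁻¹⁴ = 1.856 × 10⁻²⁰ kg·m/s.
KE = p²/(2m) = (1.856 × 10⁻²⁰)² / (2 × 6.645 × 10⁻²⁷) = 2.592 × 10⁻¹⁴ J = 162 keV.

KE = 162 keV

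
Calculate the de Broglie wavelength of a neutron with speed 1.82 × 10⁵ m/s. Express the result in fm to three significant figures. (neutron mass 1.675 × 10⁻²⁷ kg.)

λ = 2170 fm

p = mv = 1.675 × 10⁻²⁷ × 1.82 × 10⁵ = 3.048 × 10⁻²² kg·m/s.
λ = h/p = 6.626 × 10⁻³⁴ / 3.048 × 10⁻²² = 2.17 × 10⁻¹² m = 2170 fm.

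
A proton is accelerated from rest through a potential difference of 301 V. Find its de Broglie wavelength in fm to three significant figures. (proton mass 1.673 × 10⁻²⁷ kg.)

λ = 1650 fm

KE = eV = 1.602 × 10⁻¹⁹ × 301.0 = 4.822 × 10⁻¹⁷ J.
p = √(2mKE) = √(2 × 1.673 × 10⁻²⁷ × 4.822 × 10⁻¹⁷) = 4.017 × 10⁻²² kg·m/s.
λ = h/p = 6.626 × 10⁻³⁴ / 4.017 × 10⁻²² = 1.65 × 10⁻¹² m = 1650 fm.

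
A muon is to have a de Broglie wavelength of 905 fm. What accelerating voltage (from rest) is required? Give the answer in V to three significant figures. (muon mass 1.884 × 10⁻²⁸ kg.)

V = 8880 V

p = h/λ = 6.626 × 10⁻³⁴ / 9.050 × 10⁻¹³ = 7.322 × 10⁻²² kg·m/s.
KE = p²/(2m) = 1.423 × 10⁻¹⁵ J.
V = KE/e = 1.423 × 10⁻¹⁵ / (1.602 × 10⁻¹⁹) = 8880 V.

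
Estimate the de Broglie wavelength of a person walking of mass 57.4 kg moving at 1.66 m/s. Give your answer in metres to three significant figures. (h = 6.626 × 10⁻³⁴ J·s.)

λ = 6.95 × 10⁻³⁶ m

p = mv = 57.4 × 1.66 = 9.528 × 10¹ kg·m/s.
λ = h/p = 6.626 × 10⁻³⁴ / 9.528 × 10¹ = 6.95 × 10⁻³⁶ m.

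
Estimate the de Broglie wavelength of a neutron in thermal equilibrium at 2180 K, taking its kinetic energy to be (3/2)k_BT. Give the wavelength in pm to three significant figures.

λ = 53.9 pm

KE = (3/2)k_BT = 1.5 × 1.381 × 10⁻²³ × 2180 = 4.516 × 10⁻²⁰ J.
p = √(2mKE) = √(2 × 1.675 × 10⁻²⁷ × 4.516 × 10⁻²⁰) = 1.230 × 10⁻²³ kg·m/s.
λ = h/p = 5.39 × 10⁻¹¹ m = 53.9 pm.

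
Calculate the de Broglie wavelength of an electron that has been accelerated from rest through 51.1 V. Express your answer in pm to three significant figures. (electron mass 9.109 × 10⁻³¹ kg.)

KE = eV = 1.602 × 10⁻¹⁹ × 51.10 = 8.186 × 10⁻¹⁸ J.
p = √(2mKE) = √(2 × 9.109 × 10⁻³¹ × 8.186 × 10⁻¹⁸) = 3.862 × 10⁻²⁴ kg·m/s.
λ = h/p = 6.626 × 10⁻³⁴ / 3.862 × 10⁻²⁴ = 1.72 × 10⁻¹⁰ m = 172 pm.

λ = 172 pm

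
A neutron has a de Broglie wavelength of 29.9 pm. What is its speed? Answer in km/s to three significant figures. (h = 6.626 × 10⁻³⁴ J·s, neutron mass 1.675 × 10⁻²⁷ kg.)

p = h/λ = 6.626 × 10⁻³⁴ / 2.990 × 10⁻¹¹ = 2.216 × 10⁻²³ kg·m/s.
v = p/m = 2.216 × 10⁻²³ / 1.675 × 10⁻²⁷ = 1.32 × 10⁴ m/s = 13.2 km/s.

v = 13.2 km/s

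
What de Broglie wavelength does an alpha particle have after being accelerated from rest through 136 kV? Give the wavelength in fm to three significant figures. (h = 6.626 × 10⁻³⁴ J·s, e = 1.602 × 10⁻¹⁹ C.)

KE = 2eV = 2 × 1.602 × 10⁻¹⁹ × 1.360 × 10⁵ = 4.357 × 10⁻¹⁴ J.
p = √(2mKE) = √(2 × 6.645 × 10⁻²⁷ × 4.357 × 10⁻¹⁴) = 2.406 × 10⁻²⁰ kg·m/s.
λ = h/p = 6.626 × 10⁻³⁴ / 2.406 × 10⁻²⁰ = 2.75 × 10⁻¹⁴ m = 27.5 fm.

λ = 27.5 fm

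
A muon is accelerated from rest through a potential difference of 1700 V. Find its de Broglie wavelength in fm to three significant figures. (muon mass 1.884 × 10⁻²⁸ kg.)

λ = 2070 fm

KE = eV = 1.602 × 10⁻¹⁹ × 1700 = 2.723 × 10⁻¹⁶ J.
p = √(2mKE) = √(2 × 1.884 × 10⁻²⁸ × 2.723 × 10⁻¹⁶) = 3.203 × 10⁻²² kg·m/s.
λ = h/p = 6.626 × 10⁻³⁴ / 3.203 × 10⁻²² = 2.07 × 10⁻¹² m = 2070 fm.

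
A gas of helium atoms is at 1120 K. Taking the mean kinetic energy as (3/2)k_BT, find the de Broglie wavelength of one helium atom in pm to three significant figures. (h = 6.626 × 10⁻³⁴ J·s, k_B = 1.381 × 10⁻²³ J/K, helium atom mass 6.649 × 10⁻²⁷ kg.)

KE = (3/2)k_BT = 1.5 × 1.381 × 10⁻²³ × 1120 = 2.320 × 10⁻²⁰ J.
p = √(2mKE) = √(2 × 6.649 × 10⁻²⁷ × 2.320 × 10⁻²⁰) = 1.756 × 10⁻²³ kg·m/s.
λ = h/p = 3.77 × 10⁻¹¹ m = 37.7 pm.

λ = 37.7 pm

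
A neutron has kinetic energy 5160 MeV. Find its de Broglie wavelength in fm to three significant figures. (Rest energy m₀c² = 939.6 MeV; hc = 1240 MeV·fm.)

Total energy E = KE + m₀c² = 5160 + 939.6 = 6099.6 MeV.
(pc)² = E² − (m₀c²)² = (6099.6)² − (939.6)² = 3.632 × 10⁷ MeV², so pc = 6027 MeV.
λ = hc/(pc) = 1240 MeV·fm / 6027 MeV = 0.206 fm.

λ = 0.206 fm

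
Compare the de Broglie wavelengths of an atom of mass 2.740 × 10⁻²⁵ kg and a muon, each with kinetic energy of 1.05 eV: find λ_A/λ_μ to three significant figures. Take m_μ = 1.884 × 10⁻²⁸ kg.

At fixed KE, p = √(2mKE) so λ = h/p ∝ 1/√m.
λ_A/λ_μ = √(m_μ/m_A) = √(1.884 × 10⁻²⁸/2.740 × 10⁻²⁵) = √(6.876 × 10⁻⁴) = 0.0262.

λ_A/λ_μ = 0.0262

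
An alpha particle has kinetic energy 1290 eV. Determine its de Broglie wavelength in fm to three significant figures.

λ = 400 fm

KE = 1290 eV = 2.067 × 10⁻¹⁶ J.
p = √(2mKE) = √(2 × 6.645 × 10⁻²⁷ × 2.067 × 10⁻¹⁶) = 1.657 × 10⁻²¹ kg·m/s.
λ = h/p = 6.626 × 10⁻³⁴ / 1.657 × 10⁻²¹ = 4.00 × 10⁻¹³ m = 400 fm.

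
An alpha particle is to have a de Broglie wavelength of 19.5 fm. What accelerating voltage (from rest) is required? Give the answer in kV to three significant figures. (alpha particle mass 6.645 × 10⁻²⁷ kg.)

V = 271 kV

p = h/λ = 6.626 × 10⁻³⁴ / 1.950 × 10⁻¹⁴ = 3.398 × 10⁻²⁰ kg·m/s.
KE = p²/(2m) = 8.688 × 10⁻¹⁴ J.
V = KE/2e = 8.688 × 10⁻¹⁴ / (2 × 1.602 × 10⁻¹⁹) = 271 kV.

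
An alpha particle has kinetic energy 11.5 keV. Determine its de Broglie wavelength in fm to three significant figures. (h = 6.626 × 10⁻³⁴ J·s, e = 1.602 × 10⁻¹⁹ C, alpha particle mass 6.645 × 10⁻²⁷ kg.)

λ = 134 fm

KE = 11.5 keV = 1.842 × 10⁻¹⁵ J.
p = √(2mKE) = √(2 × 6.645 × 10⁻²⁷ × 1.842 × 10⁻¹⁵) = 4.948 × 10⁻²¹ kg·m/s.
λ = h/p = 6.626 × 10⁻³⁴ / 4.948 × 10⁻²¹ = 1.34 × 10⁻¹³ m = 134 fm.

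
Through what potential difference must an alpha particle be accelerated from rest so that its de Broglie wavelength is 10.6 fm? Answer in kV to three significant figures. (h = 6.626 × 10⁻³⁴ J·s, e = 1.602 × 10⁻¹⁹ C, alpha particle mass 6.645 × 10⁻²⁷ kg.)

p = h/λ = 6.626 × 10⁻³⁴ / 1.060 × 10⁻¹⁴ = 6.251 × 10⁻²⁰ kg·m/s.
KE = p²/(2m) = 2.940 × 10⁻¹³ J.
V = KE/2e = 2.940 × 10⁻¹³ / (2 × 1.602 × 10⁻¹⁹) = 918 kV.

V = 918 kV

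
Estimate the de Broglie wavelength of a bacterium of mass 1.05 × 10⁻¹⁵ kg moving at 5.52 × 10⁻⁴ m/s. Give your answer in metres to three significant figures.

p = mv = 1.05 × 10⁻¹⁵ × 5.52 × 10⁻⁴ = 5.796 × 10⁻¹⁹ kg·m/s.
λ = h/p = 6.626 × 10⁻³⁴ / 5.796 × 10⁻¹⁹ = 1.14 × 10⁻¹⁵ m.

λ = 1.14 × 10⁻¹⁵ m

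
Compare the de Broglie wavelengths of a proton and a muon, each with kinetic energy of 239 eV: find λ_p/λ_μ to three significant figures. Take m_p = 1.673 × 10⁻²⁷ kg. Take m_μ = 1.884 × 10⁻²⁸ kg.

λ_p/λ_μ = 0.336

At fixed KE, p = √(2mKE) so λ = h/p ∝ 1/√m.
λ_p/λ_μ = √(m_μ/m_p) = √(1.884 × 10⁻²⁸/1.673 × 10⁻²⁷) = √(0.1126) = 0.336.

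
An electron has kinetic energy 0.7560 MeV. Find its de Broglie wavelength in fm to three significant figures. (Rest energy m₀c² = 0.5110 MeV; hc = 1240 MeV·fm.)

λ = 1070 fm

Total energy E = KE + m₀c² = 0.7560 + 0.5110 = 1.2670 MeV.
(pc)² = E² − (m₀c²)² = (1.2670)² − (0.5110)² = 1.344 MeV², so pc = 1.159 MeV.
λ = hc/(pc) = 1240 MeV·fm / 1.159 MeV = 1070 fm.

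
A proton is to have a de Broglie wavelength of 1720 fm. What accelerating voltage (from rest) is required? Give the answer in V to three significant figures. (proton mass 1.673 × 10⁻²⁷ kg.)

V = 277 V

p = h/λ = 6.626 × 10⁻³⁴ / 1.720 × 10⁻¹² = 3.852 × 10⁻²² kg·m/s.
KE = p²/(2m) = 4.435 × 10⁻¹⁷ J.
V = KE/e = 4.435 × 10⁻¹⁷ / (1.602 × 10⁻¹⁹) = 277 V.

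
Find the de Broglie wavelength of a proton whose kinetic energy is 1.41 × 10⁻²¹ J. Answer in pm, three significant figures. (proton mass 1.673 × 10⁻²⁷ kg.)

p = √(2mKE) = √(2 × 1.673 × 10⁻²⁷ × 1.410 × 10⁻²¹) = 2.172 × 10⁻²⁴ kg·m/s.
λ = h/p = 6.626 × 10⁻³⁴ / 2.172 × 10⁻²⁴ = 3.05 × 10⁻¹⁰ m = 305 pm.

λ = 305 pm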